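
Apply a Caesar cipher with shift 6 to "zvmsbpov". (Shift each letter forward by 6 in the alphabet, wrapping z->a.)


Input: 'zvmsbpov', shift = 6
Operation: for each letter, (position + 6) mod 26
Mapping: 'z'(25+6=31, 31 mod 26=5)->'f', 'v'(21+6=27, 27 mod 26=1)->'b', 'm'(12+6=18)->'s', 's'(18+6=24)->'y', 'b'(1+6=7)->'h', 'p'(15+6=21)->'v', 'o'(14+6=20)->'u', 'v'(21+6=27, 27 mod 26=1)->'b'
Result: fbsyhvub


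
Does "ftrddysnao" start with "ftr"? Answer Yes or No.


Input string: 'ftrddysnao'
Prefix to check: 'ftr'
First 3 characters of input: 'ftr'
Match: True
Result: Yes


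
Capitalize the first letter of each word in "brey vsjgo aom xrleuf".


Input string: 'brey vsjgo aom xrleuf'
Operation: capitalize first letter of each word
Word transformations: 'brey'->'Brey', 'vsjgo'->'Vsjgo', 'aom'->'Aom', 'xrleuf'->'Xrleuf'
Result: Brey Vsjgo Aom Xrleuf


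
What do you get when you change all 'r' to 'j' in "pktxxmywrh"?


Input string: 'pktxxmywrh'
Operation: replace 'r' with 'j'
Positions of 'r': 8
After replacement: pktxxmywjh


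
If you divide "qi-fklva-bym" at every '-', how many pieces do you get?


Input string: 'qi-fklva-bym'
Delimiter: '-'
Split result: 'qi', 'fklva', 'bym'
Number of parts: 3


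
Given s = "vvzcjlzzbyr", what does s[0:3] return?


Input string: 'vvzcjlzzbyr'
Operation: slice [0:3]
Extract characters: s[0]='v', s[1]='v', s[2]='z'
Result: vvz


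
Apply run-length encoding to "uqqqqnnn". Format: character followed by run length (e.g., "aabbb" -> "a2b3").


Input: 'uqqqqnnn'
Operation: identify consecutive runs
Runs: 'u' -> u1, 'qqqq' -> q4, 'nnn' -> n3
Encoded: u1q4n3


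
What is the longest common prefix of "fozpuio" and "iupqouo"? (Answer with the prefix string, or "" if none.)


String 1: 'fozpuio'
String 2: 'iupqouo'
Compare position by position:
pos 0: 'f' vs 'i' differ -> stop
Longest common prefix: "" (length 0)


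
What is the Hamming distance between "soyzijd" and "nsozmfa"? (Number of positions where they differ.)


String 1: 'soyzijd'
String 2: 'nsozmfa'
Compare each position: pos 0: 's'!='n', pos 1: 'o'!='s', pos 2: 'y'!='o', pos 3: 'z'=='z', pos 4: 'i'!='m', pos 5: 'j'!='f', pos 6: 'd'!='a'
Differing positions: 6
Hamming distance: 6


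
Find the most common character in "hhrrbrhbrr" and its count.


Input: 'hhrrbrhbrr'
Operation: tally each character
Counts: 'b':2, 'h':3, 'r':5
Maximum: 'r' appears 5 times


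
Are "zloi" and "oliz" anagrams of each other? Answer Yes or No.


String 1: 'zloi' -> sorted: 'iloz'
String 2: 'oliz' -> sorted: 'iloz'
Compare sorted forms: 'iloz' == 'iloz'
Anagram: Yes


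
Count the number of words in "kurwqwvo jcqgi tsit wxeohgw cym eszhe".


Input string: 'kurwqwvo jcqgi tsit wxeohgw cym eszhe'
Operation: split by spaces
Words found: 'kurwqwvo', 'jcqgi', 'tsit', 'wxeohgw', 'cym', 'eszhe'
Word count: 6


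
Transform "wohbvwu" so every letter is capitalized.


Input string: 'wohbvwu'
Operation: convert each letter to uppercase
Mapping: 'w'->'W', 'o'->'O', 'h'->'H', 'b'->'B', 'v'->'V', 'w'->'W', 'u'->'U'
Result: WOHBVWU


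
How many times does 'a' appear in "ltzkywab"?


Input string: 'ltzkywab'
Target character: 'a'
Scan each position: s[6]='a'
Matches found at indices: 6
Total: 1


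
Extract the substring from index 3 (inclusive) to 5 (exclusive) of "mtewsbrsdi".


Input string: 'mtewsbrsdi'
Operation: slice [3:5]
Extract characters: s[3]='w', s[4]='s'
Result: ws


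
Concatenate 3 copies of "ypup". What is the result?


Input string: 'ypup'
Operation: repeat 3 times
Concatenation: 'ypup' + 'ypup' + 'ypup'
Result: ypupypupypup


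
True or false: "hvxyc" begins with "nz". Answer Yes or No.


Input string: 'hvxyc'
Prefix to check: 'nz'
First 2 characters of input: 'hv'
Match: False
Result: No


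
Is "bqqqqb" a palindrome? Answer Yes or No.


Input string: 'bqqqqb'
Reversed: 'bqqqqb'
Compare pairs: s[0]='b' vs s[5]='b' (match), s[1]='q' vs s[4]='q' (match), s[2]='q' vs s[3]='q' (match)
Palindrome: Yes


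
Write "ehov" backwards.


Input string: 'ehov'
Operation: reverse character order
Original order: 'e' -> 'h' -> 'o' -> 'v'
Reversed order: 'v' -> 'o' -> 'h' -> 'e'
Result: vohe


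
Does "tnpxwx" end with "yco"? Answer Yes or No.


Input string: 'tnpxwx'
Suffix to check: 'yco'
Last 3 characters of input: 'xwx'
Match: False
Result: No


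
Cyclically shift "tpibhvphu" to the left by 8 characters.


Input: 'tpibhvphu', shift = 8
Operation: split at index 8 and swap parts
Front part s[0:8] = 'tpibhvph'
Back part s[8:] = 'u'
Rotated = back + front = 'u' + 'tpibhvph'
Result: utpibhvph


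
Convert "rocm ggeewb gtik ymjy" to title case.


Input string: 'rocm ggeewb gtik ymjy'
Operation: capitalize first letter of each word
Word transformations: 'rocm'->'Rocm', 'ggeewb'->'Ggeewb', 'gtik'->'Gtik', 'ymjy'->'Ymjy'
Result: Rocm Ggeewb Gtik Ymjy


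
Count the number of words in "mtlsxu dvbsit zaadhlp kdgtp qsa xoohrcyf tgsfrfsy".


Input string: 'mtlsxu dvbsit zaadhlp kdgtp qsa xoohrcyf tgsfrfsy'
Operation: split by spaces
Words found: 'mtlsxu', 'dvbsit', 'zaadhlp', 'kdgtp', 'qsa', 'xoohrcyf', 'tgsfrfsy'
Word count: 7


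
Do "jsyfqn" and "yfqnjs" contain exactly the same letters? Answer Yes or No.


String 1: 'jsyfqn' -> sorted: 'fjnqsy'
String 2: 'yfqnjs' -> sorted: 'fjnqsy'
Compare sorted forms: 'fjnqsy' == 'fjnqsy'
Anagram: Yes


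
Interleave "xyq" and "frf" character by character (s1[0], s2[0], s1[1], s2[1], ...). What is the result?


String 1: 'xyq'
String 2: 'frf'
Operation: alternate characters
Pairs: 'x'+'f', 'y'+'r', 'q'+'f'
Result: xfyrqf


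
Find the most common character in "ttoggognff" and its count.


Input: 'ttoggognff'
Operation: tally each character
Counts: 'f':2, 'g':3, 'n':1, 'o':2, 't':2
Maximum: 'g' appears 3 times


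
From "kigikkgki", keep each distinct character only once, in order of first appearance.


Input: 'kigikkgki'
Operation: keep first occurrence of each character
Scan: s[0]='k' new -> keep; s[1]='i' new -> keep; s[2]='g' new -> keep; s[3]='i' seen -> skip; s[4]='k' seen -> skip; s[5]='k' seen -> skip; s[6]='g' seen -> skip; s[7]='k' seen -> skip; s[8]='i' seen -> skip
Result: kig


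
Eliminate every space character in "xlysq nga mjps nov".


Input string: 'xlysq nga mjps nov'
Operation: remove all spaces
Words: 'xlysq', 'nga', 'mjps', 'nov'
Join without spaces: xlysqngamjpsnov


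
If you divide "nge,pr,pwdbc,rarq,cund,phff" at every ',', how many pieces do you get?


Input string: 'nge,pr,pwdbc,rarq,cund,phff'
Delimiter: ','
Split result: 'nge', 'pr', 'pwdbc', 'rarq', 'cund', 'phff'
Number of parts: 6


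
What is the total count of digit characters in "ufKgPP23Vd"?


Input string: 'ufKgPP23Vd'
Operation: count digit characters (0-9)
Scan: 'u', 'f', 'K', 'g', 'P', 'P', '2'(digit), '3'(digit), 'V', 'd'
Digits found: 2
Result: 2


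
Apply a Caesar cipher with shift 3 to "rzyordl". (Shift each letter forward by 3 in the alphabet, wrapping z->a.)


Input: 'rzyordl', shift = 3
Operation: for each letter, (position + 3) mod 26
Mapping: 'r'(17+3=20)->'u', 'z'(25+3=28, 28 mod 26=2)->'c', 'y'(24+3=27, 27 mod 26=1)->'b', 'o'(14+3=17)->'r', 'r'(17+3=20)->'u', 'd'(3+3=6)->'g', 'l'(11+3=14)->'o'
Result: ucbrugo


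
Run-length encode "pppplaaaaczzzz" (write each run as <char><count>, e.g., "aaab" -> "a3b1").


Input: 'pppplaaaaczzzz'
Operation: identify consecutive runs
Runs: 'pppp' -> p4, 'l' -> l1, 'aaaa' -> a4, 'c' -> c1, 'zzzz' -> z4
Encoded: p4l1a4c1z4


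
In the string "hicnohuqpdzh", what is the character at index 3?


Input string: 'hicnohuqpdzh'
Operation: get character at index 3
Index mapping: s[0]='h', s[1]='i', s[2]='c', s[3]='n'
Result: 'n'


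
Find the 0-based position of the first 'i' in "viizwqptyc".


Input string: 'viizwqptyc'
Target: 'i'
Scanning left to right: s[0]='v', s[1]='i'
First match at index: 1


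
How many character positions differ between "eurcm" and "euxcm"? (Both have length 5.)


String 1: 'eurcm'
String 2: 'euxcm'
Compare each position: pos 0: 'e'=='e', pos 1: 'u'=='u', pos 2: 'r'!='x', pos 3: 'c'=='c', pos 4: 'm'=='m'
Differing positions: 1
Hamming distance: 1


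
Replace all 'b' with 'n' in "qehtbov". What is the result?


Input string: 'qehtbov'
Operation: replace 'b' with 'n'
Positions of 'b': 4
After replacement: qehtnov


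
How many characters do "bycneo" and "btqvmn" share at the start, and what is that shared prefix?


String 1: 'bycneo'
String 2: 'btqvmn'
Compare position by position:
pos 0: 'b' vs 'b' match
pos 1: 'y' vs 't' differ -> stop
Longest common prefix: "b" (length 1)


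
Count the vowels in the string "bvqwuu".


Input string: 'bvqwuu'
Operation: count vowels (a, e, i, o, u)
Scan: s[0]='b', s[1]='v', s[2]='q', s[3]='w', s[4]='u' (vowel), s[5]='u' (vowel)
Vowels found: 2
Result: 2


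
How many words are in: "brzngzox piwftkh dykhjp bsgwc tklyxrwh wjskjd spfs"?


Input string: 'brzngzox piwftkh dykhjp bsgwc tklyxrwh wjskjd spfs'
Operation: split by spaces
Words found: 'brzngzox', 'piwftkh', 'dykhjp', 'bsgwc', 'tklyxrwh', 'wjskjd', 'spfs'
Word count: 7


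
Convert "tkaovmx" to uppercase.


Input string: 'tkaovmx'
Operation: convert each letter to uppercase
Mapping: 't'->'T', 'k'->'K', 'a'->'A', 'o'->'O', 'v'->'V', 'm'->'M', 'x'->'X'
Result: TKAOVMX


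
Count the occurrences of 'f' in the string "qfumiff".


Input string: 'qfumiff'
Target character: 'f'
Scan each position: s[1]='f', s[5]='f', s[6]='f'
Matches found at indices: 1, 5, 6
Total: 3


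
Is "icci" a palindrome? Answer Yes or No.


Input string: 'icci'
Reversed: 'icci'
Compare pairs: s[0]='i' vs s[3]='i' (match), s[1]='c' vs s[2]='c' (match)
Palindrome: Yes


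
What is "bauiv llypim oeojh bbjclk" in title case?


Input string: 'bauiv llypim oeojh bbjclk'
Operation: capitalize first letter of each word
Word transformations: 'bauiv'->'Bauiv', 'llypim'->'Llypim', 'oeojh'->'Oeojh', 'bbjclk'->'Bbjclk'
Result: Bauiv Llypim Oeojh Bbjclk


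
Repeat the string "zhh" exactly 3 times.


Input string: 'zhh'
Operation: repeat 3 times
Concatenation: 'zhh' + 'zhh' + 'zhh'
Result: zhhzhhzhh


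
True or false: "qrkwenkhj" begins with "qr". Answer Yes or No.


Input string: 'qrkwenkhj'
Prefix to check: 'qr'
First 2 characters of input: 'qr'
Match: True
Result: Yes


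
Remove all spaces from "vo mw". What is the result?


Input string: 'vo mw'
Operation: remove all spaces
Words: 'vo', 'mw'
Join without spaces: vomw


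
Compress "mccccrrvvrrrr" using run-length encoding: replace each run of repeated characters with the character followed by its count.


Input: 'mccccrrvvrrrr'
Operation: identify consecutive runs
Runs: 'm' -> m1, 'cccc' -> c4, 'rr' -> r2, 'vv' -> v2, 'rrrr' -> r4
Encoded: m1c4r2v2r4


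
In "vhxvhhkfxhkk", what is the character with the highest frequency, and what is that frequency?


Input: 'vhxvhhkfxhkk'
Operation: tally each character
Counts: 'f':1, 'h':4, 'k':3, 'v':2, 'x':2
Maximum: 'h' appears 4 times


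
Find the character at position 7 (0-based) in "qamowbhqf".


Input string: 'qamowbhqf'
Operation: get character at index 7
Index mapping: s[0]='q', s[1]='a', s[2]='m', s[3]='o', s[4]='w', s[5]='b', s[6]='h', s[7]='q'
Result: 'q'


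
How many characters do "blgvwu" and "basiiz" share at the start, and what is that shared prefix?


String 1: 'blgvwu'
String 2: 'basiiz'
Compare position by position:
pos 0: 'b' vs 'b' match
pos 1: 'l' vs 'a' differ -> stop
Longest common prefix: "b" (length 1)


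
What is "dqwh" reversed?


Input string: 'dqwh'
Operation: reverse character order
Original order: 'd' -> 'q' -> 'w' -> 'h'
Reversed order: 'h' -> 'w' -> 'q' -> 'd'
Result: hwqd


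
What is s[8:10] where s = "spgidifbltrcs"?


Input string: 'spgidifbltrcs'
Operation: slice [8:10]
Extract characters: s[8]='l', s[9]='t'
Result: lt


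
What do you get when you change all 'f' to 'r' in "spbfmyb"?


Input string: 'spbfmyb'
Operation: replace 'f' with 'r'
Positions of 'f': 3
After replacement: spbrmyb


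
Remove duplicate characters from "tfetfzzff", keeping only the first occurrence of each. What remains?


Input: 'tfetfzzff'
Operation: keep first occurrence of each character
Scan: s[0]='t' new -> keep; s[1]='f' new -> keep; s[2]='e' new -> keep; s[3]='t' seen -> skip; s[4]='f' seen -> skip; s[5]='z' new -> keep; s[6]='z' seen -> skip; s[7]='f' seen -> skip; s[8]='f' seen -> skip
Result: tfez


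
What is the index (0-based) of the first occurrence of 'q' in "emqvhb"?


Input string: 'emqvhb'
Target: 'q'
Scanning left to right: s[0]='e', s[1]='m', s[2]='q'
First match at index: 2


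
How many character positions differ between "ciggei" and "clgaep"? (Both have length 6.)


String 1: 'ciggei'
String 2: 'clgaep'
Compare each position: pos 0: 'c'=='c', pos 1: 'i'!='l', pos 2: 'g'=='g', pos 3: 'g'!='a', pos 4: 'e'=='e', pos 5: 'i'!='p'
Differing positions: 3
Hamming distance: 3


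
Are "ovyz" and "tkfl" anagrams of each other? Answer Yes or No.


String 1: 'ovyz' -> sorted: 'ovyz'
String 2: 'tkfl' -> sorted: 'fklt'
Compare sorted forms: 'ovyz' != 'fklt'
Anagram: No


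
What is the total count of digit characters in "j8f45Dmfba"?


Input string: 'j8f45Dmfba'
Operation: count digit characters (0-9)
Scan: 'j', '8'(digit), 'f', '4'(digit), '5'(digit), 'D', 'm', 'f', 'b', 'a'
Digits found: 3
Result: 3


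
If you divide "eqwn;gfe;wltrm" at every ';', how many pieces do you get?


Input string: 'eqwn;gfe;wltrm'
Delimiter: ';'
Split result: 'eqwn', 'gfe', 'wltrm'
Number of parts: 3


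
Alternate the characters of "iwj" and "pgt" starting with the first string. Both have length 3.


String 1: 'iwj'
String 2: 'pgt'
Operation: alternate characters
Pairs: 'i'+'p', 'w'+'g', 'j'+'t'
Result: ipwgjt


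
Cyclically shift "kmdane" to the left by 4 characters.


Input: 'kmdane', shift = 4
Operation: split at index 4 and swap parts
Front part s[0:4] = 'kmda'
Back part s[4:] = 'ne'
Rotated = back + front = 'ne' + 'kmda'
Result: nekmda


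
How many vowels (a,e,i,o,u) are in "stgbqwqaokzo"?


Input string: 'stgbqwqaokzo'
Operation: count vowels (a, e, i, o, u)
Scan: s[0]='s', s[1]='t', s[2]='g', s[3]='b', s[4]='q', s[5]='w', s[6]='q', s[7]='a' (vowel), s[8]='o' (vowel), s[9]='k', s[10]='z', s[11]='o' (vowel)
Vowels found: 3
Result: 3


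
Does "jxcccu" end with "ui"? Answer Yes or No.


Input string: 'jxcccu'
Suffix to check: 'ui'
Last 2 characters of input: 'cu'
Match: False
Result: No


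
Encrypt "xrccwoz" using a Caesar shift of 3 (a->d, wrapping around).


Input: 'xrccwoz', shift = 3
Operation: for each letter, (position + 3) mod 26
Mapping: 'x'(23+3=26, 26 mod 26=0)->'a', 'r'(17+3=20)->'u', 'c'(2+3=5)->'f', 'c'(2+3=5)->'f', 'w'(22+3=25)->'z', 'o'(14+3=17)->'r', 'z'(25+3=28, 28 mod 26=2)->'c'
Result: auffzrc


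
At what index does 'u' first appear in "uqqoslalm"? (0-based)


Input string: 'uqqoslalm'
Target: 'u'
Scanning left to right: s[0]='u'
First match at index: 0


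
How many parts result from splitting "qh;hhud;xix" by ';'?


Input string: 'qh;hhud;xix'
Delimiter: ';'
Split result: 'qh', 'hhud', 'xix'
Number of parts: 3


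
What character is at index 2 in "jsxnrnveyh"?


Input string: 'jsxnrnveyh'
Operation: get character at index 2
Index mapping: s[0]='j', s[1]='s', s[2]='x'
Result: 'x'


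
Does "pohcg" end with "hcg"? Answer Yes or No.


Input string: 'pohcg'
Suffix to check: 'hcg'
Last 3 characters of input: 'hcg'
Match: True
Result: Yes


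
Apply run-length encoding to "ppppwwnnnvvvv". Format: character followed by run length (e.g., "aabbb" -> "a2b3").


Input: 'ppppwwnnnvvvv'
Operation: identify consecutive runs
Runs: 'pppp' -> p4, 'ww' -> w2, 'nnn' -> n3, 'vvvv' -> v4
Encoded: p4w2n3v4


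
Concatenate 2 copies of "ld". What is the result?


Input string: 'ld'
Operation: repeat 2 times
Concatenation: 'ld' + 'ld'
Result: ldld


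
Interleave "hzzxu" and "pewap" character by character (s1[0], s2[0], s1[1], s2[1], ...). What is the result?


String 1: 'hzzxu'
String 2: 'pewap'
Operation: alternate characters
Pairs: 'h'+'p', 'z'+'e', 'z'+'w', 'x'+'a', 'u'+'p'
Result: hpzezwxaup


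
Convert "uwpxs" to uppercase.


Input string: 'uwpxs'
Operation: convert each letter to uppercase
Mapping: 'u'->'U', 'w'->'W', 'p'->'P', 'x'->'X', 's'->'S'
Result: UWPXS


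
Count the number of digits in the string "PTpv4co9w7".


Input string: 'PTpv4co9w7'
Operation: count digit characters (0-9)
Scan: 'P', 'T', 'p', 'v', '4'(digit), 'c', 'o', '9'(digit), 'w', '7'(digit)
Digits found: 3
Result: 3


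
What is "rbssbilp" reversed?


Input string: 'rbssbilp'
Operation: reverse character order
Original order: 'r' -> 'b' -> 's' -> 's' -> 'b' -> 'i' -> 'l' -> 'p'
Reversed order: 'p' -> 'l' -> 'i' -> 'b' -> 's' -> 's' -> 'b' -> 'r'
Result: plibssbr


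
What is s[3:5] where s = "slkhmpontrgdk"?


Input string: 'slkhmpontrgdk'
Operation: slice [3:5]
Extract characters: s[3]='h', s[4]='m'
Result: hm


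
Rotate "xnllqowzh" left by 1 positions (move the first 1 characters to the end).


Input: 'xnllqowzh', shift = 1
Operation: split at index 1 and swap parts
Front part s[0:1] = 'x'
Back part s[1:] = 'nllqowzh'
Rotated = back + front = 'nllqowzh' + 'x'
Result: nllqowzhx


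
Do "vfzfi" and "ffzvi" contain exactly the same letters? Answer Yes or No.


String 1: 'vfzfi' -> sorted: 'ffivz'
String 2: 'ffzvi' -> sorted: 'ffivz'
Compare sorted forms: 'ffivz' == 'ffivz'
Anagram: Yes


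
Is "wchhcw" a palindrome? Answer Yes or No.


Input string: 'wchhcw'
Reversed: 'wchhcw'
Compare pairs: s[0]='w' vs s[5]='w' (match), s[1]='c' vs s[4]='c' (match), s[2]='h' vs s[3]='h' (match)
Palindrome: Yes


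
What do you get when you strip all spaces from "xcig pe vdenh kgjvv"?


Input string: 'xcig pe vdenh kgjvv'
Operation: remove all spaces
Words: 'xcig', 'pe', 'vdenh', 'kgjvv'
Join without spaces: xcigpevdenhkgjvv


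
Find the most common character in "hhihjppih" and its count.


Input: 'hhihjppih'
Operation: tally each character
Counts: 'h':4, 'i':2, 'j':1, 'p':2
Maximum: 'h' appears 4 times


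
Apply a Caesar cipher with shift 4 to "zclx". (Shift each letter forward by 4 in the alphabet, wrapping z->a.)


Input: 'zclx', shift = 4
Operation: for each letter, (position + 4) mod 26
Mapping: 'z'(25+4=29, 29 mod 26=3)->'d', 'c'(2+4=6)->'g', 'l'(11+4=15)->'p', 'x'(23+4=27, 27 mod 26=1)->'b'
Result: dgpb


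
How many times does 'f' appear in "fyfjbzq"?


Input string: 'fyfjbzq'
Target character: 'f'
Scan each position: s[0]='f', s[2]='f'
Matches found at indices: 0, 2
Total: 2


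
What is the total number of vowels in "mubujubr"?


Input string: 'mubujubr'
Operation: count vowels (a, e, i, o, u)
Scan: s[0]='m', s[1]='u' (vowel), s[2]='b', s[3]='u' (vowel), s[4]='j', s[5]='u' (vowel), s[6]='b', s[7]='r'
Vowels found: 3
Result: 3


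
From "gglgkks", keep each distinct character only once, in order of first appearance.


Input: 'gglgkks'
Operation: keep first occurrence of each character
Scan: s[0]='g' new -> keep; s[1]='g' seen -> skip; s[2]='l' new -> keep; s[3]='g' seen -> skip; s[4]='k' new -> keep; s[5]='k' seen -> skip; s[6]='s' new -> keep
Result: glks


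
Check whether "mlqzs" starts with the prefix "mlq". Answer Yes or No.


Input string: 'mlqzs'
Prefix to check: 'mlq'
First 3 characters of input: 'mlq'
Match: True
Result: Yes


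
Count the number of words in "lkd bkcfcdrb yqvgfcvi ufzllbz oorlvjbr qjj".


Input string: 'lkd bkcfcdrb yqvgfcvi ufzllbz oorlvjbr qjj'
Operation: split by spaces
Words found: 'lkd', 'bkcfcdrb', 'yqvgfcvi', 'ufzllbz', 'oorlvjbr', 'qjj'
Word count: 6


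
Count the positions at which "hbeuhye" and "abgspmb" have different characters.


String 1: 'hbeuhye'
String 2: 'abgspmb'
Compare each position: pos 0: 'h'!='a', pos 1: 'b'=='b', pos 2: 'e'!='g', pos 3: 'u'!='s', pos 4: 'h'!='p', pos 5: 'y'!='m', pos 6: 'e'!='b'
Differing positions: 6
Hamming distance: 6


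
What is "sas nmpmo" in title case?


Input string: 'sas nmpmo'
Operation: capitalize first letter of each word
Word transformations: 'sas'->'Sas', 'nmpmo'->'Nmpmo'
Result: Sas Nmpmo


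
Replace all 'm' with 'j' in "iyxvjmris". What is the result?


Input string: 'iyxvjmris'
Operation: replace 'm' with 'j'
Positions of 'm': 5
After replacement: iyxvjjris


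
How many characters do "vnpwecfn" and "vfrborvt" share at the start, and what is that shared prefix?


String 1: 'vnpwecfn'
String 2: 'vfrborvt'
Compare position by position:
pos 0: 'v' vs 'v' match
pos 1: 'n' vs 'f' differ -> stop
Longest common prefix: "v" (length 1)


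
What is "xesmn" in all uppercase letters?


Input string: 'xesmn'
Operation: convert each letter to uppercase
Mapping: 'x'->'X', 'e'->'E', 's'->'S', 'm'->'M', 'n'->'N'
Result: XESMN


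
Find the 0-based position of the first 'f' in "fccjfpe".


Input string: 'fccjfpe'
Target: 'f'
Scanning left to right: s[0]='f'
First match at index: 0


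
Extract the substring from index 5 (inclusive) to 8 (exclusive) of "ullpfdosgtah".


Input string: 'ullpfdosgtah'
Operation: slice [5:8]
Extract characters: s[5]='d', s[6]='o', s[7]='s'
Result: dos


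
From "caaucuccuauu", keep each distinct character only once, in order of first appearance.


Input: 'caaucuccuauu'
Operation: keep first occurrence of each character
Scan: s[0]='c' new -> keep; s[1]='a' new -> keep; s[2]='a' seen -> skip; s[3]='u' new -> keep; s[4]='c' seen -> skip; s[5]='u' seen -> skip; s[6]='c' seen -> skip; s[7]='c' seen -> skip; s[8]='u' seen -> skip; s[9]='a' seen -> skip; s[10]='u' seen -> skip; s[11]='u' seen -> skip
Result: cau


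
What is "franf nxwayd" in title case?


Input string: 'franf nxwayd'
Operation: capitalize first letter of each word
Word transformations: 'franf'->'Franf', 'nxwayd'->'Nxwayd'
Result: Franf Nxwayd


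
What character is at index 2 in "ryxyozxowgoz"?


Input string: 'ryxyozxowgoz'
Operation: get character at index 2
Index mapping: s[0]='r', s[1]='y', s[2]='x'
Result: 'x'


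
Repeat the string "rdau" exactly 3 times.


Input string: 'rdau'
Operation: repeat 3 times
Concatenation: 'rdau' + 'rdau' + 'rdau'
Result: rdaurdaurdau


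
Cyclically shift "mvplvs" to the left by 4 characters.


Input: 'mvplvs', shift = 4
Operation: split at index 4 and swap parts
Front part s[0:4] = 'mvpl'
Back part s[4:] = 'vs'
Rotated = back + front = 'vs' + 'mvpl'
Result: vsmvpl


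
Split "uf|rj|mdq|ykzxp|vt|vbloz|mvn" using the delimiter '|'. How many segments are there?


Input string: 'uf|rj|mdq|ykzxp|vt|vbloz|mvn'
Delimiter: '|'
Split result: 'uf', 'rj', 'mdq', 'ykzxp', 'vt', 'vbloz', 'mvn'
Number of parts: 7


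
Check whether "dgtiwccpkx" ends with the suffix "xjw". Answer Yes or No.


Input string: 'dgtiwccpkx'
Suffix to check: 'xjw'
Last 3 characters of input: 'pkx'
Match: False
Result: No


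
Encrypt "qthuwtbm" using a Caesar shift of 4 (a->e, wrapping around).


Input: 'qthuwtbm', shift = 4
Operation: for each letter, (position + 4) mod 26
Mapping: 'q'(16+4=20)->'u', 't'(19+4=23)->'x', 'h'(7+4=11)->'l', 'u'(20+4=24)->'y', 'w'(22+4=26, 26 mod 26=0)->'a', 't'(19+4=23)->'x', 'b'(1+4=5)->'f', 'm'(12+4=16)->'q'
Result: uxlyaxfq


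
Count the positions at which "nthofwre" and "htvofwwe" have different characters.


String 1: 'nthofwre'
String 2: 'htvofwwe'
Compare each position: pos 0: 'n'!='h', pos 1: 't'=='t', pos 2: 'h'!='v', pos 3: 'o'=='o', pos 4: 'f'=='f', pos 5: 'w'=='w', pos 6: 'r'!='w', pos 7: 'e'=='e'
Differing positions: 3
Hamming distance: 3


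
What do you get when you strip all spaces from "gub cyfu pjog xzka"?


Input string: 'gub cyfu pjog xzka'
Operation: remove all spaces
Words: 'gub', 'cyfu', 'pjog', 'xzka'
Join without spaces: gubcyfupjogxzka


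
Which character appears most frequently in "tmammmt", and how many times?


Input: 'tmammmt'
Operation: tally each character
Counts: 'a':1, 'm':4, 't':2
Maximum: 'm' appears 4 times


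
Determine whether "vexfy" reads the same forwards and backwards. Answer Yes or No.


Input string: 'vexfy'
Reversed: 'yfxev'
Compare pairs: s[0]='v' vs s[4]='y' (mismatch), s[1]='e' vs s[3]='f' (mismatch)
Palindrome: No


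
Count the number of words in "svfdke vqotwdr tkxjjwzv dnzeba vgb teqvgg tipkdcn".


Input string: 'svfdke vqotwdr tkxjjwzv dnzeba vgb teqvgg tipkdcn'
Operation: split by spaces
Words found: 'svfdke', 'vqotwdr', 'tkxjjwzv', 'dnzeba', 'vgb', 'teqvgg', 'tipkdcn'
Word count: 7


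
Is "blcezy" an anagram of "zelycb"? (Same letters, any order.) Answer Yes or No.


String 1: 'zelycb' -> sorted: 'bcelyz'
String 2: 'blcezy' -> sorted: 'bcelyz'
Compare sorted forms: 'bcelyz' == 'bcelyz'
Anagram: Yes


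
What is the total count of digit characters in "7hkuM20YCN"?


Input string: '7hkuM20YCN'
Operation: count digit characters (0-9)
Scan: '7'(digit), 'h', 'k', 'u', 'M', '2'(digit), '0'(digit), 'Y', 'C', 'N'
Digits found: 3
Result: 3


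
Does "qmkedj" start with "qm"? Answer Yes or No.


Input string: 'qmkedj'
Prefix to check: 'qm'
First 2 characters of input: 'qm'
Match: True
Result: Yes


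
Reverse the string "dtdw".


Input string: 'dtdw'
Operation: reverse character order
Original order: 'd' -> 't' -> 'd' -> 'w'
Reversed order: 'w' -> 'd' -> 't' -> 'd'
Result: wdtd


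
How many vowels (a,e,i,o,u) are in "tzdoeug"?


Input string: 'tzdoeug'
Operation: count vowels (a, e, i, o, u)
Scan: s[0]='t', s[1]='z', s[2]='d', s[3]='o' (vowel), s[4]='e' (vowel), s[5]='u' (vowel), s[6]='g'
Vowels found: 3
Result: 3


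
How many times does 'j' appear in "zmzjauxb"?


Input string: 'zmzjauxb'
Target character: 'j'
Scan each position: s[3]='j'
Matches found at indices: 3
Total: 1


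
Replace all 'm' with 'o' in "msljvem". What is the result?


Input string: 'msljvem'
Operation: replace 'm' with 'o'
Positions of 'm': 0, 6
After replacement: osljveo


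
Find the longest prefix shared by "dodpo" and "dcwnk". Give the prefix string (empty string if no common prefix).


String 1: 'dodpo'
String 2: 'dcwnk'
Compare position by position:
pos 0: 'd' vs 'd' match
pos 1: 'o' vs 'c' differ -> stop
Longest common prefix: "d" (length 1)


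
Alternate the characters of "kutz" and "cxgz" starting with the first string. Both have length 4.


String 1: 'kutz'
String 2: 'cxgz'
Operation: alternate characters
Pairs: 'k'+'c', 'u'+'x', 't'+'g', 'z'+'z'
Result: kcuxtgzz


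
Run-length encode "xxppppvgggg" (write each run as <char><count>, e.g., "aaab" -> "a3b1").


Input: 'xxppppvgggg'
Operation: identify consecutive runs
Runs: 'xx' -> x2, 'pppp' -> p4, 'v' -> v1, 'gggg' -> g4
Encoded: x2p4v1g4


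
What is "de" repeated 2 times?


Input string: 'de'
Operation: repeat 2 times
Concatenation: 'de' + 'de'
Result: dede


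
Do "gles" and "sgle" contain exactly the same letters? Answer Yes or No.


String 1: 'gles' -> sorted: 'egls'
String 2: 'sgle' -> sorted: 'egls'
Compare sorted forms: 'egls' == 'egls'
Anagram: Yes


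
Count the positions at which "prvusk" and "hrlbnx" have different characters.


String 1: 'prvusk'
String 2: 'hrlbnx'
Compare each position: pos 0: 'p'!='h', pos 1: 'r'=='r', pos 2: 'v'!='l', pos 3: 'u'!='b', pos 4: 's'!='n', pos 5: 'k'!='x'
Differing positions: 5
Hamming distance: 5


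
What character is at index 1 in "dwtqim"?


Input string: 'dwtqim'
Operation: get character at index 1
Index mapping: s[0]='d', s[1]='w'
Result: 'w'


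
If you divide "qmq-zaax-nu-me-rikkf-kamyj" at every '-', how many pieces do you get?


Input string: 'qmq-zaax-nu-me-rikkf-kamyj'
Delimiter: '-'
Split result: 'qmq', 'zaax', 'nu', 'me', 'rikkf', 'kamyj'
Number of parts: 6


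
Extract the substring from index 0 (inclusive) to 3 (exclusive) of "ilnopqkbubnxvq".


Input string: 'ilnopqkbubnxvq'
Operation: slice [0:3]
Extract characters: s[0]='i', s[1]='l', s[2]='n'
Result: iln


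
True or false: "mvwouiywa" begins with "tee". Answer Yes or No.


Input string: 'mvwouiywa'
Prefix to check: 'tee'
First 3 characters of input: 'mvw'
Match: False
Result: No


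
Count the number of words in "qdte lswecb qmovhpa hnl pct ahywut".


Input string: 'qdte lswecb qmovhpa hnl pct ahywut'
Operation: split by spaces
Words found: 'qdte', 'lswecb', 'qmovhpa', 'hnl', 'pct', 'ahywut'
Word count: 6


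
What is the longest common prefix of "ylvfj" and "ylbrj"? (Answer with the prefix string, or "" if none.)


String 1: 'ylvfj'
String 2: 'ylbrj'
Compare position by position:
pos 0: 'y' vs 'y' match
pos 1: 'l' vs 'l' match
pos 2: 'v' vs 'b' differ -> stop
Longest common prefix: "yl" (length 2)


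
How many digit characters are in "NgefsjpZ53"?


Input string: 'NgefsjpZ53'
Operation: count digit characters (0-9)
Scan: 'N', 'g', 'e', 'f', 's', 'j', 'p', 'Z', '5'(digit), '3'(digit)
Digits found: 2
Result: 2


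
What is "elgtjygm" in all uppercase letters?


Input string: 'elgtjygm'
Operation: convert each letter to uppercase
Mapping: 'e'->'E', 'l'->'L', 'g'->'G', 't'->'T', 'j'->'J', 'y'->'Y', 'g'->'G', 'm'->'M'
Result: ELGTJYGM


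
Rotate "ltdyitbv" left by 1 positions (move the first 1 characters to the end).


Input: 'ltdyitbv', shift = 1
Operation: split at index 1 and swap parts
Front part s[0:1] = 'l'
Back part s[1:] = 'tdyitbv'
Rotated = back + front = 'tdyitbv' + 'l'
Result: tdyitbvl


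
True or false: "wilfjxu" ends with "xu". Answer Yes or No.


Input string: 'wilfjxu'
Suffix to check: 'xu'
Last 2 characters of input: 'xu'
Match: True
Result: Yes


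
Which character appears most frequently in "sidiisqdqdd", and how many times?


Input: 'sidiisqdqdd'
Operation: tally each character
Counts: 'd':4, 'i':3, 'q':2, 's':2
Maximum: 'd' appears 4 times


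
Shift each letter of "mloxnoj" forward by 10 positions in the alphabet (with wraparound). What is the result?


Input: 'mloxnoj', shift = 10
Operation: for each letter, (position + 10) mod 26
Mapping: 'm'(12+10=22)->'w', 'l'(11+10=21)->'v', 'o'(14+10=24)->'y', 'x'(23+10=33, 33 mod 26=7)->'h', 'n'(13+10=23)->'x', 'o'(14+10=24)->'y', 'j'(9+10=19)->'t'
Result: wvyhxyt


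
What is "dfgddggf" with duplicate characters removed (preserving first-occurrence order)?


Input: 'dfgddggf'
Operation: keep first occurrence of each character
Scan: s[0]='d' new -> keep; s[1]='f' new -> keep; s[2]='g' new -> keep; s[3]='d' seen -> skip; s[4]='d' seen -> skip; s[5]='g' seen -> skip; s[6]='g' seen -> skip; s[7]='f' seen -> skip
Result: dfg


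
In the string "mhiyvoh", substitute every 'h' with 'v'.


Input string: 'mhiyvoh'
Operation: replace 'h' with 'v'
Positions of 'h': 1, 6
After replacement: mviyvov


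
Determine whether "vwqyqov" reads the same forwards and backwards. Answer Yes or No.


Input string: 'vwqyqov'
Reversed: 'voqyqwv'
Compare pairs: s[0]='v' vs s[6]='v' (match), s[1]='w' vs s[5]='o' (mismatch), s[2]='q' vs s[4]='q' (match)
Palindrome: No


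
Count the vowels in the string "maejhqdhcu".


Input string: 'maejhqdhcu'
Operation: count vowels (a, e, i, o, u)
Scan: s[0]='m', s[1]='a' (vowel), s[2]='e' (vowel), s[3]='j', s[4]='h', s[5]='q', s[6]='d', s[7]='h', s[8]='c', s[9]='u' (vowel)
Vowels found: 3
Result: 3


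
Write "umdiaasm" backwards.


Input string: 'umdiaasm'
Operation: reverse character order
Original order: 'u' -> 'm' -> 'd' -> 'i' -> 'a' -> 'a' -> 's' -> 'm'
Reversed order: 'm' -> 's' -> 'a' -> 'a' -> 'i' -> 'd' -> 'm' -> 'u'
Result: msaaidmu


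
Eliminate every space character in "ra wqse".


Input string: 'ra wqse'
Operation: remove all spaces
Words: 'ra', 'wqse'
Join without spaces: rawqse


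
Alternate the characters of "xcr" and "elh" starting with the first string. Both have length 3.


String 1: 'xcr'
String 2: 'elh'
Operation: alternate characters
Pairs: 'x'+'e', 'c'+'l', 'r'+'h'
Result: xeclrh


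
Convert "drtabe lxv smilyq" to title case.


Input string: 'drtabe lxv smilyq'
Operation: capitalize first letter of each word
Word transformations: 'drtabe'->'Drtabe', 'lxv'->'Lxv', 'smilyq'->'Smilyq'
Result: Drtabe Lxv Smilyq


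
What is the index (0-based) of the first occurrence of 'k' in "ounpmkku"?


Input string: 'ounpmkku'
Target: 'k'
Scanning left to right: s[0]='o', s[1]='u', s[2]='n', s[3]='p', s[4]='m', s[5]='k'
First match at index: 5


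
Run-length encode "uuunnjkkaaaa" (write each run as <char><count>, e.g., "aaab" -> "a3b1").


Input: 'uuunnjkkaaaa'
Operation: identify consecutive runs
Runs: 'uuu' -> u3, 'nn' -> n2, 'j' -> j1, 'kk' -> k2, 'aaaa' -> a4
Encoded: u3n2j1k2a4


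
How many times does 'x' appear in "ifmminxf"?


Input string: 'ifmminxf'
Target character: 'x'
Scan each position: s[6]='x'
Matches found at indices: 6
Total: 1


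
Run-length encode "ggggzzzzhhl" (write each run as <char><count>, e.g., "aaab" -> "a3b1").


Input: 'ggggzzzzhhl'
Operation: identify consecutive runs
Runs: 'gggg' -> g4, 'zzzz' -> z4, 'hh' -> h2, 'l' -> l1
Encoded: g4z4h2l1


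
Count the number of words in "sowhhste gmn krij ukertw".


Input string: 'sowhhste gmn krij ukertw'
Operation: split by spaces
Words found: 'sowhhste', 'gmn', 'krij', 'ukertw'
Word count: 4


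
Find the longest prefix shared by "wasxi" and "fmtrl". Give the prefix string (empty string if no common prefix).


String 1: 'wasxi'
String 2: 'fmtrl'
Compare position by position:
pos 0: 'w' vs 'f' differ -> stop
Longest common prefix: "" (length 0)


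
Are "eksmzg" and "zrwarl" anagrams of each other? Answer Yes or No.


String 1: 'eksmzg' -> sorted: 'egkmsz'
String 2: 'zrwarl' -> sorted: 'alrrwz'
Compare sorted forms: 'egkmsz' != 'alrrwz'
Anagram: No


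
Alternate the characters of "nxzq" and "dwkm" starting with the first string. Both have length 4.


String 1: 'nxzq'
String 2: 'dwkm'
Operation: alternate characters
Pairs: 'n'+'d', 'x'+'w', 'z'+'k', 'q'+'m'
Result: ndxwzkqm


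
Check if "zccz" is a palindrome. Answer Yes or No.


Input string: 'zccz'
Reversed: 'zccz'
Compare pairs: s[0]='z' vs s[3]='z' (match), s[1]='c' vs s[2]='c' (match)
Palindrome: Yes


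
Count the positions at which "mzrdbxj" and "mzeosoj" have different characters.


String 1: 'mzrdbxj'
String 2: 'mzeosoj'
Compare each position: pos 0: 'm'=='m', pos 1: 'z'=='z', pos 2: 'r'!='e', pos 3: 'd'!='o', pos 4: 'b'!='s', pos 5: 'x'!='o', pos 6: 'j'=='j'
Differing positions: 4
Hamming distance: 4


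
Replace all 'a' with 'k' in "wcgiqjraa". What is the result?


Input string: 'wcgiqjraa'
Operation: replace 'a' with 'k'
Positions of 'a': 7, 8
After replacement: wcgiqjrkk


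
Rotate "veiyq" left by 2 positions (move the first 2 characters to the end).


Input: 'veiyq', shift = 2
Operation: split at index 2 and swap parts
Front part s[0:2] = 've'
Back part s[2:] = 'iyq'
Rotated = back + front = 'iyq' + 've'
Result: iyqve


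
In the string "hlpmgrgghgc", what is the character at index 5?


Input string: 'hlpmgrgghgc'
Operation: get character at index 5
Index mapping: s[0]='h', s[1]='l', s[2]='p', s[3]='m', s[4]='g', s[5]='r'
Result: 'r'


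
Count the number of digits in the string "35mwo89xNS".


Input string: '35mwo89xNS'
Operation: count digit characters (0-9)
Scan: '3'(digit), '5'(digit), 'm', 'w', 'o', '8'(digit), '9'(digit), 'x', 'N', 'S'
Digits found: 4
Result: 4


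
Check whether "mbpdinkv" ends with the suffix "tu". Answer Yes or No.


Input string: 'mbpdinkv'
Suffix to check: 'tu'
Last 2 characters of input: 'kv'
Match: False
Result: No


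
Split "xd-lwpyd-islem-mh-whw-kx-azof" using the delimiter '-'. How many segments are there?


Input string: 'xd-lwpyd-islem-mh-whw-kx-azof'
Delimiter: '-'
Split result: 'xd', 'lwpyd', 'islem', 'mh', 'whw', 'kx', 'azof'
Number of parts: 7


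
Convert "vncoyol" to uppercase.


Input string: 'vncoyol'
Operation: convert each letter to uppercase
Mapping: 'v'->'V', 'n'->'N', 'c'->'C', 'o'->'O', 'y'->'Y', 'o'->'O', 'l'->'L'
Result: VNCOYOL


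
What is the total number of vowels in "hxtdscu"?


Input string: 'hxtdscu'
Operation: count vowels (a, e, i, o, u)
Scan: s[0]='h', s[1]='x', s[2]='t', s[3]='d', s[4]='s', s[5]='c', s[6]='u' (vowel)
Vowels found: 1
Result: 1


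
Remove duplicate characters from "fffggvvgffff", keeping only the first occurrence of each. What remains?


Input: 'fffggvvgffff'
Operation: keep first occurrence of each character
Scan: s[0]='f' new -> keep; s[1]='f' seen -> skip; s[2]='f' seen -> skip; s[3]='g' new -> keep; s[4]='g' seen -> skip; s[5]='v' new -> keep; s[6]='v' seen -> skip; s[7]='g' seen -> skip; s[8]='f' seen -> skip; s[9]='f' seen -> skip; s[10]='f' seen -> skip; s[11]='f' seen -> skip
Result: fgv


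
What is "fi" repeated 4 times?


Input string: 'fi'
Operation: repeat 4 times
Concatenation: 'fi' + 'fi' + 'fi' + 'fi'
Result: fifififi


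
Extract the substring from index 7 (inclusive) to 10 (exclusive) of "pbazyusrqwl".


Input string: 'pbazyusrqwl'
Operation: slice [7:10]
Extract characters: s[7]='r', s[8]='q', s[9]='w'
Result: rqw


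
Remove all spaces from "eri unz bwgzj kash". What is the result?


Input string: 'eri unz bwgzj kash'
Operation: remove all spaces
Words: 'eri', 'unz', 'bwgzj', 'kash'
Join without spaces: eriunzbwgzjkash


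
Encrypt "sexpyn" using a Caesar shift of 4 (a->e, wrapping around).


Input: 'sexpyn', shift = 4
Operation: for each letter, (position + 4) mod 26
Mapping: 's'(18+4=22)->'w', 'e'(4+4=8)->'i', 'x'(23+4=27, 27 mod 26=1)->'b', 'p'(15+4=19)->'t', 'y'(24+4=28, 28 mod 26=2)->'c', 'n'(13+4=17)->'r'
Result: wibtcr


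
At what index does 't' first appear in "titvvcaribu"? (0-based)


Input string: 'titvvcaribu'
Target: 't'
Scanning left to right: s[0]='t'
First match at index: 0


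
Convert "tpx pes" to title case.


Input string: 'tpx pes'
Operation: capitalize first letter of each word
Word transformations: 'tpx'->'Tpx', 'pes'->'Pes'
Result: Tpx Pes


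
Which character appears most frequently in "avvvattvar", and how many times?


Input: 'avvvattvar'
Operation: tally each character
Counts: 'a':3, 'r':1, 't':2, 'v':4
Maximum: 'v' appears 4 times


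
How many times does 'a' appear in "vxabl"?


Input string: 'vxabl'
Target character: 'a'
Scan each position: s[2]='a'
Matches found at indices: 2
Total: 1


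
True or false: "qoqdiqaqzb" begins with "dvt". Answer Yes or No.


Input string: 'qoqdiqaqzb'
Prefix to check: 'dvt'
First 3 characters of input: 'qoq'
Match: False
Result: No


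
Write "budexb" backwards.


Input string: 'budexb'
Operation: reverse character order
Original order: 'b' -> 'u' -> 'd' -> 'e' -> 'x' -> 'b'
Reversed order: 'b' -> 'x' -> 'e' -> 'd' -> 'u' -> 'b'
Result: bxedub


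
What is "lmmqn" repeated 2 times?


Input string: 'lmmqn'
Operation: repeat 2 times
Concatenation: 'lmmqn' + 'lmmqn'
Result: lmmqnlmmqn


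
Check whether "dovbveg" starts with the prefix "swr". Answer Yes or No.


Input string: 'dovbveg'
Prefix to check: 'swr'
First 3 characters of input: 'dov'
Match: False
Result: No


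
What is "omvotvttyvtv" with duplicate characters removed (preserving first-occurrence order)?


Input: 'omvotvttyvtv'
Operation: keep first occurrence of each character
Scan: s[0]='o' new -> keep; s[1]='m' new -> keep; s[2]='v' new -> keep; s[3]='o' seen -> skip; s[4]='t' new -> keep; s[5]='v' seen -> skip; s[6]='t' seen -> skip; s[7]='t' seen -> skip; s[8]='y' new -> keep; s[9]='v' seen -> skip; s[10]='t' seen -> skip; s[11]='v' seen -> skip
Result: omvty


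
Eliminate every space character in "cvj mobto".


Input string: 'cvj mobto'
Operation: remove all spaces
Words: 'cvj', 'mobto'
Join without spaces: cvjmobto
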